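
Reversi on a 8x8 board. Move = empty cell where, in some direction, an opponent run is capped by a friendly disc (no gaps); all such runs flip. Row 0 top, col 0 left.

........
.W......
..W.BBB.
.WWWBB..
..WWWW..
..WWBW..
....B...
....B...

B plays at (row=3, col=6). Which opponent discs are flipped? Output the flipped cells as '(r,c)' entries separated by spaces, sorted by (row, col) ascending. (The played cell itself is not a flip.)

Answer: (4,5)

Derivation:
Dir NW: first cell 'B' (not opp) -> no flip
Dir N: first cell 'B' (not opp) -> no flip
Dir NE: first cell '.' (not opp) -> no flip
Dir W: first cell 'B' (not opp) -> no flip
Dir E: first cell '.' (not opp) -> no flip
Dir SW: opp run (4,5) capped by B -> flip
Dir S: first cell '.' (not opp) -> no flip
Dir SE: first cell '.' (not opp) -> no flip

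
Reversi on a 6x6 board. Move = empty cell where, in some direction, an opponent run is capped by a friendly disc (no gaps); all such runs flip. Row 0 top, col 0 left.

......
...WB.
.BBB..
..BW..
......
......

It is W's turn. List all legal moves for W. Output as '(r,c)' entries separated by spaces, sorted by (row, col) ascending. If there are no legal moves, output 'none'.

(0,3): no bracket -> illegal
(0,4): no bracket -> illegal
(0,5): no bracket -> illegal
(1,0): no bracket -> illegal
(1,1): flips 1 -> legal
(1,2): no bracket -> illegal
(1,5): flips 1 -> legal
(2,0): no bracket -> illegal
(2,4): no bracket -> illegal
(2,5): no bracket -> illegal
(3,0): no bracket -> illegal
(3,1): flips 2 -> legal
(3,4): no bracket -> illegal
(4,1): no bracket -> illegal
(4,2): no bracket -> illegal
(4,3): no bracket -> illegal

Answer: (1,1) (1,5) (3,1)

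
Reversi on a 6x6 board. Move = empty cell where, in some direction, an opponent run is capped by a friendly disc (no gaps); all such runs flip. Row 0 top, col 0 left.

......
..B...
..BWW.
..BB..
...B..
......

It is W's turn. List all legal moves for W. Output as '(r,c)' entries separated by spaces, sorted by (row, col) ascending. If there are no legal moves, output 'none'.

(0,1): flips 1 -> legal
(0,2): no bracket -> illegal
(0,3): no bracket -> illegal
(1,1): no bracket -> illegal
(1,3): no bracket -> illegal
(2,1): flips 1 -> legal
(3,1): no bracket -> illegal
(3,4): no bracket -> illegal
(4,1): flips 1 -> legal
(4,2): flips 1 -> legal
(4,4): no bracket -> illegal
(5,2): no bracket -> illegal
(5,3): flips 2 -> legal
(5,4): no bracket -> illegal

Answer: (0,1) (2,1) (4,1) (4,2) (5,3)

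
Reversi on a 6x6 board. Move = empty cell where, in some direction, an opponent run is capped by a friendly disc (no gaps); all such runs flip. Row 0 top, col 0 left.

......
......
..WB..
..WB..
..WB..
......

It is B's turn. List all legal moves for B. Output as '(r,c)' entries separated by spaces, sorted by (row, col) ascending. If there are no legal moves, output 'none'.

(1,1): flips 1 -> legal
(1,2): no bracket -> illegal
(1,3): no bracket -> illegal
(2,1): flips 2 -> legal
(3,1): flips 1 -> legal
(4,1): flips 2 -> legal
(5,1): flips 1 -> legal
(5,2): no bracket -> illegal
(5,3): no bracket -> illegal

Answer: (1,1) (2,1) (3,1) (4,1) (5,1)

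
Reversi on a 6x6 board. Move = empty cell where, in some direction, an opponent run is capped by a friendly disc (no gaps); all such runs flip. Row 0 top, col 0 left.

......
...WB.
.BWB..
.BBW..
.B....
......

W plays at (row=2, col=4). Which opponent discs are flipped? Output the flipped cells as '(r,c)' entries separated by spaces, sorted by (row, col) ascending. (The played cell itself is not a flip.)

Answer: (2,3)

Derivation:
Dir NW: first cell 'W' (not opp) -> no flip
Dir N: opp run (1,4), next='.' -> no flip
Dir NE: first cell '.' (not opp) -> no flip
Dir W: opp run (2,3) capped by W -> flip
Dir E: first cell '.' (not opp) -> no flip
Dir SW: first cell 'W' (not opp) -> no flip
Dir S: first cell '.' (not opp) -> no flip
Dir SE: first cell '.' (not opp) -> no flip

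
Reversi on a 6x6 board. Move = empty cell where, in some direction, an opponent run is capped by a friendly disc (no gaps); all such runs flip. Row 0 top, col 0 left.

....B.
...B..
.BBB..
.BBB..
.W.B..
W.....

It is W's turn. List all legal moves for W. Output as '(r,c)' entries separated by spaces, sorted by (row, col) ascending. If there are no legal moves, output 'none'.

Answer: (1,1) (1,4)

Derivation:
(0,2): no bracket -> illegal
(0,3): no bracket -> illegal
(0,5): no bracket -> illegal
(1,0): no bracket -> illegal
(1,1): flips 2 -> legal
(1,2): no bracket -> illegal
(1,4): flips 2 -> legal
(1,5): no bracket -> illegal
(2,0): no bracket -> illegal
(2,4): no bracket -> illegal
(3,0): no bracket -> illegal
(3,4): no bracket -> illegal
(4,0): no bracket -> illegal
(4,2): no bracket -> illegal
(4,4): no bracket -> illegal
(5,2): no bracket -> illegal
(5,3): no bracket -> illegal
(5,4): no bracket -> illegal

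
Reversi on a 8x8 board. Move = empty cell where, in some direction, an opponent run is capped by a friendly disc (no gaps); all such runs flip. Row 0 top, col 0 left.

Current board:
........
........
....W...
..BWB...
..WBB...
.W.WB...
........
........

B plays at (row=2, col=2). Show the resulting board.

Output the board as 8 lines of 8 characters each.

Place B at (2,2); scan 8 dirs for brackets.
Dir NW: first cell '.' (not opp) -> no flip
Dir N: first cell '.' (not opp) -> no flip
Dir NE: first cell '.' (not opp) -> no flip
Dir W: first cell '.' (not opp) -> no flip
Dir E: first cell '.' (not opp) -> no flip
Dir SW: first cell '.' (not opp) -> no flip
Dir S: first cell 'B' (not opp) -> no flip
Dir SE: opp run (3,3) capped by B -> flip
All flips: (3,3)

Answer: ........
........
..B.W...
..BBB...
..WBB...
.W.WB...
........
........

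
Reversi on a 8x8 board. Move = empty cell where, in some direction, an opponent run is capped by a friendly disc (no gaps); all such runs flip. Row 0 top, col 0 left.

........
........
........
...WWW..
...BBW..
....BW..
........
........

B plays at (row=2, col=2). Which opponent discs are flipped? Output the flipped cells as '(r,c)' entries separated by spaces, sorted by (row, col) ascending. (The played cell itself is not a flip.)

Dir NW: first cell '.' (not opp) -> no flip
Dir N: first cell '.' (not opp) -> no flip
Dir NE: first cell '.' (not opp) -> no flip
Dir W: first cell '.' (not opp) -> no flip
Dir E: first cell '.' (not opp) -> no flip
Dir SW: first cell '.' (not opp) -> no flip
Dir S: first cell '.' (not opp) -> no flip
Dir SE: opp run (3,3) capped by B -> flip

Answer: (3,3)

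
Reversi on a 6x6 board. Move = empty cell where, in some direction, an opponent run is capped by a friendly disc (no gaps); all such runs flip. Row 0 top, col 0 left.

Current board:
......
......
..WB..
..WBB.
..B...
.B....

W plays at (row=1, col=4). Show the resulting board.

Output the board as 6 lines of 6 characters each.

Answer: ......
....W.
..WW..
..WBB.
..B...
.B....

Derivation:
Place W at (1,4); scan 8 dirs for brackets.
Dir NW: first cell '.' (not opp) -> no flip
Dir N: first cell '.' (not opp) -> no flip
Dir NE: first cell '.' (not opp) -> no flip
Dir W: first cell '.' (not opp) -> no flip
Dir E: first cell '.' (not opp) -> no flip
Dir SW: opp run (2,3) capped by W -> flip
Dir S: first cell '.' (not opp) -> no flip
Dir SE: first cell '.' (not opp) -> no flip
All flips: (2,3)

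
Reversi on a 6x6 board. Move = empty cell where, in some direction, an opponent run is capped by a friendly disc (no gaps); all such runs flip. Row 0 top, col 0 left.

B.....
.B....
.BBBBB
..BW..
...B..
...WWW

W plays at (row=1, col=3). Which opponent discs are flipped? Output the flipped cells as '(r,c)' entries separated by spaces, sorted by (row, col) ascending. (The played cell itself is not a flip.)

Answer: (2,3)

Derivation:
Dir NW: first cell '.' (not opp) -> no flip
Dir N: first cell '.' (not opp) -> no flip
Dir NE: first cell '.' (not opp) -> no flip
Dir W: first cell '.' (not opp) -> no flip
Dir E: first cell '.' (not opp) -> no flip
Dir SW: opp run (2,2), next='.' -> no flip
Dir S: opp run (2,3) capped by W -> flip
Dir SE: opp run (2,4), next='.' -> no flip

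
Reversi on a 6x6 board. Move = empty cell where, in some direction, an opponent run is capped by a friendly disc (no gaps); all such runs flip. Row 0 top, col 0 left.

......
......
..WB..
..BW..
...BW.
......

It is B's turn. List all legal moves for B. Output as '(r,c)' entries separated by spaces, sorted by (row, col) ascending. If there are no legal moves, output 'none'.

Answer: (1,2) (2,1) (3,4) (4,5)

Derivation:
(1,1): no bracket -> illegal
(1,2): flips 1 -> legal
(1,3): no bracket -> illegal
(2,1): flips 1 -> legal
(2,4): no bracket -> illegal
(3,1): no bracket -> illegal
(3,4): flips 1 -> legal
(3,5): no bracket -> illegal
(4,2): no bracket -> illegal
(4,5): flips 1 -> legal
(5,3): no bracket -> illegal
(5,4): no bracket -> illegal
(5,5): no bracket -> illegal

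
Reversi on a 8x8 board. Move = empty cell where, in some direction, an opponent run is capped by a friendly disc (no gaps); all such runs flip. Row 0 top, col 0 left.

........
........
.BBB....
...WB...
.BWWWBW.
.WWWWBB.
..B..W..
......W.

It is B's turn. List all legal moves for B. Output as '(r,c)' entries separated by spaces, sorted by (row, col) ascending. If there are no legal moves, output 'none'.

Answer: (3,2) (3,5) (3,6) (3,7) (4,0) (4,7) (5,0) (6,1) (6,3) (6,4) (7,4) (7,5)

Derivation:
(2,4): no bracket -> illegal
(3,1): no bracket -> illegal
(3,2): flips 3 -> legal
(3,5): flips 2 -> legal
(3,6): flips 1 -> legal
(3,7): flips 1 -> legal
(4,0): flips 1 -> legal
(4,7): flips 1 -> legal
(5,0): flips 4 -> legal
(5,7): no bracket -> illegal
(6,0): no bracket -> illegal
(6,1): flips 3 -> legal
(6,3): flips 5 -> legal
(6,4): flips 2 -> legal
(6,6): no bracket -> illegal
(6,7): no bracket -> illegal
(7,4): flips 1 -> legal
(7,5): flips 1 -> legal
(7,7): no bracket -> illegal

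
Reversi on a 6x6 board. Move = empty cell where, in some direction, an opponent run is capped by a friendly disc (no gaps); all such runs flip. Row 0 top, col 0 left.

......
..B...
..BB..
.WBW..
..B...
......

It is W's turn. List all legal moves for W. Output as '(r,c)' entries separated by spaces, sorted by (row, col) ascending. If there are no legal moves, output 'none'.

Answer: (1,1) (1,3) (5,1) (5,3)

Derivation:
(0,1): no bracket -> illegal
(0,2): no bracket -> illegal
(0,3): no bracket -> illegal
(1,1): flips 1 -> legal
(1,3): flips 2 -> legal
(1,4): no bracket -> illegal
(2,1): no bracket -> illegal
(2,4): no bracket -> illegal
(3,4): no bracket -> illegal
(4,1): no bracket -> illegal
(4,3): no bracket -> illegal
(5,1): flips 1 -> legal
(5,2): no bracket -> illegal
(5,3): flips 1 -> legal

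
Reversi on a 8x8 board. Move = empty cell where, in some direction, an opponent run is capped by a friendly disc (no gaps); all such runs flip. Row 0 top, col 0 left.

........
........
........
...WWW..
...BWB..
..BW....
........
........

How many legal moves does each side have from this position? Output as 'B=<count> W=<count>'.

Answer: B=4 W=6

Derivation:
-- B to move --
(2,2): no bracket -> illegal
(2,3): flips 2 -> legal
(2,4): no bracket -> illegal
(2,5): flips 2 -> legal
(2,6): no bracket -> illegal
(3,2): no bracket -> illegal
(3,6): no bracket -> illegal
(4,2): no bracket -> illegal
(4,6): no bracket -> illegal
(5,4): flips 1 -> legal
(5,5): no bracket -> illegal
(6,2): no bracket -> illegal
(6,3): flips 1 -> legal
(6,4): no bracket -> illegal
B mobility = 4
-- W to move --
(3,2): no bracket -> illegal
(3,6): no bracket -> illegal
(4,1): no bracket -> illegal
(4,2): flips 1 -> legal
(4,6): flips 1 -> legal
(5,1): flips 1 -> legal
(5,4): no bracket -> illegal
(5,5): flips 1 -> legal
(5,6): flips 1 -> legal
(6,1): flips 2 -> legal
(6,2): no bracket -> illegal
(6,3): no bracket -> illegal
W mobility = 6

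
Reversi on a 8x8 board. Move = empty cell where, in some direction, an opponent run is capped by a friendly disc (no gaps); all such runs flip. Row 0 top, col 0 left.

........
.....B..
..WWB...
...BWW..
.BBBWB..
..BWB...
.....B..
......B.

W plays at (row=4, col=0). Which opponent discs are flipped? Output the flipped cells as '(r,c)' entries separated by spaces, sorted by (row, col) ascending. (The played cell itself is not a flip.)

Answer: (4,1) (4,2) (4,3)

Derivation:
Dir NW: edge -> no flip
Dir N: first cell '.' (not opp) -> no flip
Dir NE: first cell '.' (not opp) -> no flip
Dir W: edge -> no flip
Dir E: opp run (4,1) (4,2) (4,3) capped by W -> flip
Dir SW: edge -> no flip
Dir S: first cell '.' (not opp) -> no flip
Dir SE: first cell '.' (not opp) -> no flip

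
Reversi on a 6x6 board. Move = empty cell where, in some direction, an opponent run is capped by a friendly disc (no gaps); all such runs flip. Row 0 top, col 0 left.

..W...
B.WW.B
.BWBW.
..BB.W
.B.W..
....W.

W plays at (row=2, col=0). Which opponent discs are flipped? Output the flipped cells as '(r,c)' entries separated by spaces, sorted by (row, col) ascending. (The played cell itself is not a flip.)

Answer: (2,1)

Derivation:
Dir NW: edge -> no flip
Dir N: opp run (1,0), next='.' -> no flip
Dir NE: first cell '.' (not opp) -> no flip
Dir W: edge -> no flip
Dir E: opp run (2,1) capped by W -> flip
Dir SW: edge -> no flip
Dir S: first cell '.' (not opp) -> no flip
Dir SE: first cell '.' (not opp) -> no flip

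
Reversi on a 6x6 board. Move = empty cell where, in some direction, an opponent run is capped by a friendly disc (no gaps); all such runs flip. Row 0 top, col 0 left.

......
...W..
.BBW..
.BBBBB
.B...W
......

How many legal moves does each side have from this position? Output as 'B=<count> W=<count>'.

-- B to move --
(0,2): no bracket -> illegal
(0,3): flips 2 -> legal
(0,4): flips 1 -> legal
(1,2): flips 1 -> legal
(1,4): flips 1 -> legal
(2,4): flips 1 -> legal
(4,4): no bracket -> illegal
(5,4): no bracket -> illegal
(5,5): flips 1 -> legal
B mobility = 6
-- W to move --
(1,0): no bracket -> illegal
(1,1): no bracket -> illegal
(1,2): no bracket -> illegal
(2,0): flips 2 -> legal
(2,4): no bracket -> illegal
(2,5): flips 1 -> legal
(3,0): no bracket -> illegal
(4,0): flips 2 -> legal
(4,2): no bracket -> illegal
(4,3): flips 1 -> legal
(4,4): no bracket -> illegal
(5,0): flips 2 -> legal
(5,1): no bracket -> illegal
(5,2): no bracket -> illegal
W mobility = 5

Answer: B=6 W=5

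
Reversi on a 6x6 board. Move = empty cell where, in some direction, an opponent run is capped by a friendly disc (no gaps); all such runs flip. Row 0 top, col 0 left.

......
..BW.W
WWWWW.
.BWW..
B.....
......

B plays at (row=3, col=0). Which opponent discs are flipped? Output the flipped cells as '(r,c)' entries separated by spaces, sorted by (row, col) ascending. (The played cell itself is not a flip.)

Dir NW: edge -> no flip
Dir N: opp run (2,0), next='.' -> no flip
Dir NE: opp run (2,1) capped by B -> flip
Dir W: edge -> no flip
Dir E: first cell 'B' (not opp) -> no flip
Dir SW: edge -> no flip
Dir S: first cell 'B' (not opp) -> no flip
Dir SE: first cell '.' (not opp) -> no flip

Answer: (2,1)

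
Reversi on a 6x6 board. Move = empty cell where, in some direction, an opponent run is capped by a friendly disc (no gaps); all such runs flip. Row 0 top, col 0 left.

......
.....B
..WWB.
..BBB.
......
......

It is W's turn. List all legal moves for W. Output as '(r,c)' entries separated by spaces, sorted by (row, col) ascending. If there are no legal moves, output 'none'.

(0,4): no bracket -> illegal
(0,5): no bracket -> illegal
(1,3): no bracket -> illegal
(1,4): no bracket -> illegal
(2,1): no bracket -> illegal
(2,5): flips 1 -> legal
(3,1): no bracket -> illegal
(3,5): no bracket -> illegal
(4,1): flips 1 -> legal
(4,2): flips 1 -> legal
(4,3): flips 1 -> legal
(4,4): flips 1 -> legal
(4,5): flips 1 -> legal

Answer: (2,5) (4,1) (4,2) (4,3) (4,4) (4,5)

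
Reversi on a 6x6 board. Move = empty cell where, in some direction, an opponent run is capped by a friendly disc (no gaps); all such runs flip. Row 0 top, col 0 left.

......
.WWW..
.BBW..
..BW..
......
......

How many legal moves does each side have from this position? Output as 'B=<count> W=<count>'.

Answer: B=9 W=5

Derivation:
-- B to move --
(0,0): flips 1 -> legal
(0,1): flips 1 -> legal
(0,2): flips 1 -> legal
(0,3): flips 1 -> legal
(0,4): flips 1 -> legal
(1,0): no bracket -> illegal
(1,4): flips 1 -> legal
(2,0): no bracket -> illegal
(2,4): flips 1 -> legal
(3,4): flips 1 -> legal
(4,2): no bracket -> illegal
(4,3): no bracket -> illegal
(4,4): flips 1 -> legal
B mobility = 9
-- W to move --
(1,0): no bracket -> illegal
(2,0): flips 2 -> legal
(3,0): flips 1 -> legal
(3,1): flips 3 -> legal
(4,1): flips 1 -> legal
(4,2): flips 2 -> legal
(4,3): no bracket -> illegal
W mobility = 5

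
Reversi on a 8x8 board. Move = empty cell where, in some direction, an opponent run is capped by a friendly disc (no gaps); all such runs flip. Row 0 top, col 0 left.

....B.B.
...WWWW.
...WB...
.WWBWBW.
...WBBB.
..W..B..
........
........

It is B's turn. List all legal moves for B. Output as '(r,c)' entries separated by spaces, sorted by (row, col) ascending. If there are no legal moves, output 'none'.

(0,2): flips 1 -> legal
(0,3): flips 2 -> legal
(0,5): no bracket -> illegal
(0,7): no bracket -> illegal
(1,2): flips 2 -> legal
(1,7): no bracket -> illegal
(2,0): no bracket -> illegal
(2,1): no bracket -> illegal
(2,2): flips 2 -> legal
(2,5): no bracket -> illegal
(2,6): flips 3 -> legal
(2,7): flips 1 -> legal
(3,0): flips 2 -> legal
(3,7): flips 1 -> legal
(4,0): no bracket -> illegal
(4,1): no bracket -> illegal
(4,2): flips 1 -> legal
(4,7): no bracket -> illegal
(5,1): no bracket -> illegal
(5,3): flips 1 -> legal
(5,4): no bracket -> illegal
(6,1): no bracket -> illegal
(6,2): no bracket -> illegal
(6,3): no bracket -> illegal

Answer: (0,2) (0,3) (1,2) (2,2) (2,6) (2,7) (3,0) (3,7) (4,2) (5,3)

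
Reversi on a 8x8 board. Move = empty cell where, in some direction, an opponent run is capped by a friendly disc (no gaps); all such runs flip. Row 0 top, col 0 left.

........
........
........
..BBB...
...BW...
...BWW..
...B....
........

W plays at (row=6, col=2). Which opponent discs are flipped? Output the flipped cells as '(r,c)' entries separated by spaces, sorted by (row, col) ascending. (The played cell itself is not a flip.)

Dir NW: first cell '.' (not opp) -> no flip
Dir N: first cell '.' (not opp) -> no flip
Dir NE: opp run (5,3) capped by W -> flip
Dir W: first cell '.' (not opp) -> no flip
Dir E: opp run (6,3), next='.' -> no flip
Dir SW: first cell '.' (not opp) -> no flip
Dir S: first cell '.' (not opp) -> no flip
Dir SE: first cell '.' (not opp) -> no flip

Answer: (5,3)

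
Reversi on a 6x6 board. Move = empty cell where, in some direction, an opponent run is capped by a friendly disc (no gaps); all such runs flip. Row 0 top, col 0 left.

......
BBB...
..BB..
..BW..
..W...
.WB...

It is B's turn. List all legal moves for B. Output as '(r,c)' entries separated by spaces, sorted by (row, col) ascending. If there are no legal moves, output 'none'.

(2,4): no bracket -> illegal
(3,1): no bracket -> illegal
(3,4): flips 1 -> legal
(4,0): no bracket -> illegal
(4,1): no bracket -> illegal
(4,3): flips 1 -> legal
(4,4): flips 1 -> legal
(5,0): flips 1 -> legal
(5,3): no bracket -> illegal

Answer: (3,4) (4,3) (4,4) (5,0)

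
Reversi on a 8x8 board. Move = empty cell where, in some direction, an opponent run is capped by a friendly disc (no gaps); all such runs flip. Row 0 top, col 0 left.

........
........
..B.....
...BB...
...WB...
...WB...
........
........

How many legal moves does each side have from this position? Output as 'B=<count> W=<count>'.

-- B to move --
(3,2): flips 1 -> legal
(4,2): flips 1 -> legal
(5,2): flips 2 -> legal
(6,2): flips 1 -> legal
(6,3): flips 2 -> legal
(6,4): no bracket -> illegal
B mobility = 5
-- W to move --
(1,1): no bracket -> illegal
(1,2): no bracket -> illegal
(1,3): no bracket -> illegal
(2,1): no bracket -> illegal
(2,3): flips 1 -> legal
(2,4): no bracket -> illegal
(2,5): flips 1 -> legal
(3,1): no bracket -> illegal
(3,2): no bracket -> illegal
(3,5): flips 1 -> legal
(4,2): no bracket -> illegal
(4,5): flips 1 -> legal
(5,5): flips 1 -> legal
(6,3): no bracket -> illegal
(6,4): no bracket -> illegal
(6,5): flips 1 -> legal
W mobility = 6

Answer: B=5 W=6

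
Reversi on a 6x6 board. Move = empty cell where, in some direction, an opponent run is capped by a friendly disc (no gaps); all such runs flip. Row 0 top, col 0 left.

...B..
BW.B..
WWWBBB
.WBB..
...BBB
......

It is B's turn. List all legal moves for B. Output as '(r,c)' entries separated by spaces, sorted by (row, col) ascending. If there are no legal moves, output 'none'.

Answer: (0,0) (1,2) (3,0) (4,0)

Derivation:
(0,0): flips 2 -> legal
(0,1): no bracket -> illegal
(0,2): no bracket -> illegal
(1,2): flips 2 -> legal
(3,0): flips 2 -> legal
(4,0): flips 2 -> legal
(4,1): no bracket -> illegal
(4,2): no bracket -> illegal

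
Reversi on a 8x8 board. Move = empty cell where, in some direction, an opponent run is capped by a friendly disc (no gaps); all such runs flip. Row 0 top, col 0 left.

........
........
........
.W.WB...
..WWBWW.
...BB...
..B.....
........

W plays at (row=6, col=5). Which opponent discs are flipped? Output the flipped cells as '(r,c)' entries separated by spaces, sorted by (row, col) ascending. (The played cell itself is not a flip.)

Dir NW: opp run (5,4) capped by W -> flip
Dir N: first cell '.' (not opp) -> no flip
Dir NE: first cell '.' (not opp) -> no flip
Dir W: first cell '.' (not opp) -> no flip
Dir E: first cell '.' (not opp) -> no flip
Dir SW: first cell '.' (not opp) -> no flip
Dir S: first cell '.' (not opp) -> no flip
Dir SE: first cell '.' (not opp) -> no flip

Answer: (5,4)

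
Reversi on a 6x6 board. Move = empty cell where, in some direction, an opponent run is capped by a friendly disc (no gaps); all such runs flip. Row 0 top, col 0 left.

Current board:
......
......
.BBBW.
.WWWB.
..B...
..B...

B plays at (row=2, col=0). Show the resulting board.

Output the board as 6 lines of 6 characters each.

Place B at (2,0); scan 8 dirs for brackets.
Dir NW: edge -> no flip
Dir N: first cell '.' (not opp) -> no flip
Dir NE: first cell '.' (not opp) -> no flip
Dir W: edge -> no flip
Dir E: first cell 'B' (not opp) -> no flip
Dir SW: edge -> no flip
Dir S: first cell '.' (not opp) -> no flip
Dir SE: opp run (3,1) capped by B -> flip
All flips: (3,1)

Answer: ......
......
BBBBW.
.BWWB.
..B...
..B...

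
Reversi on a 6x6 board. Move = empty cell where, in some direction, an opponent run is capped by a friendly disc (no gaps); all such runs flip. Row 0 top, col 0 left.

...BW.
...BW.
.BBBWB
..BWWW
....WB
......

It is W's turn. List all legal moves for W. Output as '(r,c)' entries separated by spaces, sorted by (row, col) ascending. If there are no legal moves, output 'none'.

Answer: (0,2) (1,1) (1,2) (1,5) (2,0) (3,1) (4,1) (5,5)

Derivation:
(0,2): flips 2 -> legal
(1,0): no bracket -> illegal
(1,1): flips 1 -> legal
(1,2): flips 2 -> legal
(1,5): flips 1 -> legal
(2,0): flips 3 -> legal
(3,0): no bracket -> illegal
(3,1): flips 3 -> legal
(4,1): flips 2 -> legal
(4,2): no bracket -> illegal
(4,3): no bracket -> illegal
(5,4): no bracket -> illegal
(5,5): flips 1 -> legal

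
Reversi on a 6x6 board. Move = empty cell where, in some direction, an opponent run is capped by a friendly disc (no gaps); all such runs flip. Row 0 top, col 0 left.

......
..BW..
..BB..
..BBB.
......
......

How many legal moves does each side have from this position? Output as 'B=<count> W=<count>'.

-- B to move --
(0,2): no bracket -> illegal
(0,3): flips 1 -> legal
(0,4): flips 1 -> legal
(1,4): flips 1 -> legal
(2,4): no bracket -> illegal
B mobility = 3
-- W to move --
(0,1): no bracket -> illegal
(0,2): no bracket -> illegal
(0,3): no bracket -> illegal
(1,1): flips 1 -> legal
(1,4): no bracket -> illegal
(2,1): no bracket -> illegal
(2,4): no bracket -> illegal
(2,5): no bracket -> illegal
(3,1): flips 1 -> legal
(3,5): no bracket -> illegal
(4,1): no bracket -> illegal
(4,2): no bracket -> illegal
(4,3): flips 2 -> legal
(4,4): no bracket -> illegal
(4,5): no bracket -> illegal
W mobility = 3

Answer: B=3 W=3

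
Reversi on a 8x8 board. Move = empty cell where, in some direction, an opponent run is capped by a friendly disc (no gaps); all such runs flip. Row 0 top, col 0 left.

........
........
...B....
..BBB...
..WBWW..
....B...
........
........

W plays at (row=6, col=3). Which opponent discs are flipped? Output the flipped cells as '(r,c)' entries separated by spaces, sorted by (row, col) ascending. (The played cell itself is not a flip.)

Dir NW: first cell '.' (not opp) -> no flip
Dir N: first cell '.' (not opp) -> no flip
Dir NE: opp run (5,4) capped by W -> flip
Dir W: first cell '.' (not opp) -> no flip
Dir E: first cell '.' (not opp) -> no flip
Dir SW: first cell '.' (not opp) -> no flip
Dir S: first cell '.' (not opp) -> no flip
Dir SE: first cell '.' (not opp) -> no flip

Answer: (5,4)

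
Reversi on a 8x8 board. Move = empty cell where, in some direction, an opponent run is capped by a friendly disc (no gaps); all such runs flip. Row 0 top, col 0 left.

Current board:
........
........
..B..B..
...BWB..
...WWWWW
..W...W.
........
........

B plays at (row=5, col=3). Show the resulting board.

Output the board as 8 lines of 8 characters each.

Answer: ........
........
..B..B..
...BWB..
...BBWWW
..WB..W.
........
........

Derivation:
Place B at (5,3); scan 8 dirs for brackets.
Dir NW: first cell '.' (not opp) -> no flip
Dir N: opp run (4,3) capped by B -> flip
Dir NE: opp run (4,4) capped by B -> flip
Dir W: opp run (5,2), next='.' -> no flip
Dir E: first cell '.' (not opp) -> no flip
Dir SW: first cell '.' (not opp) -> no flip
Dir S: first cell '.' (not opp) -> no flip
Dir SE: first cell '.' (not opp) -> no flip
All flips: (4,3) (4,4)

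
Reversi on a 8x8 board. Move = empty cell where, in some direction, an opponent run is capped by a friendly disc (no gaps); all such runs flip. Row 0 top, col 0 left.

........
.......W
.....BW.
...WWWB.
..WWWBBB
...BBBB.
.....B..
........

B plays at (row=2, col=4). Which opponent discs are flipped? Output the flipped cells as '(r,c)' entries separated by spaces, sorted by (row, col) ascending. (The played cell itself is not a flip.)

Answer: (3,4) (3,5) (4,4)

Derivation:
Dir NW: first cell '.' (not opp) -> no flip
Dir N: first cell '.' (not opp) -> no flip
Dir NE: first cell '.' (not opp) -> no flip
Dir W: first cell '.' (not opp) -> no flip
Dir E: first cell 'B' (not opp) -> no flip
Dir SW: opp run (3,3) (4,2), next='.' -> no flip
Dir S: opp run (3,4) (4,4) capped by B -> flip
Dir SE: opp run (3,5) capped by B -> flip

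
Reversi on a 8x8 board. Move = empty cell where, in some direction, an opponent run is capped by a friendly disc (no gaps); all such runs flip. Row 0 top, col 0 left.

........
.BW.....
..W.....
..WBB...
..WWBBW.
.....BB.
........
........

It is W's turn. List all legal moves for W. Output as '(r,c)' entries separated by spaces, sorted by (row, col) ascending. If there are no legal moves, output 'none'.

(0,0): flips 1 -> legal
(0,1): no bracket -> illegal
(0,2): no bracket -> illegal
(1,0): flips 1 -> legal
(2,0): no bracket -> illegal
(2,1): no bracket -> illegal
(2,3): flips 1 -> legal
(2,4): flips 1 -> legal
(2,5): flips 1 -> legal
(3,5): flips 2 -> legal
(3,6): no bracket -> illegal
(4,7): no bracket -> illegal
(5,3): no bracket -> illegal
(5,4): no bracket -> illegal
(5,7): no bracket -> illegal
(6,4): flips 1 -> legal
(6,5): no bracket -> illegal
(6,6): flips 4 -> legal
(6,7): no bracket -> illegal

Answer: (0,0) (1,0) (2,3) (2,4) (2,5) (3,5) (6,4) (6,6)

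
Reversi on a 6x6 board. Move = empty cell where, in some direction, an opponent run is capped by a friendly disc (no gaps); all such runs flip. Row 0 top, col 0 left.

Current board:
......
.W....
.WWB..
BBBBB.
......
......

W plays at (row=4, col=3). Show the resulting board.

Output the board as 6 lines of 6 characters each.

Place W at (4,3); scan 8 dirs for brackets.
Dir NW: opp run (3,2) capped by W -> flip
Dir N: opp run (3,3) (2,3), next='.' -> no flip
Dir NE: opp run (3,4), next='.' -> no flip
Dir W: first cell '.' (not opp) -> no flip
Dir E: first cell '.' (not opp) -> no flip
Dir SW: first cell '.' (not opp) -> no flip
Dir S: first cell '.' (not opp) -> no flip
Dir SE: first cell '.' (not opp) -> no flip
All flips: (3,2)

Answer: ......
.W....
.WWB..
BBWBB.
...W..
......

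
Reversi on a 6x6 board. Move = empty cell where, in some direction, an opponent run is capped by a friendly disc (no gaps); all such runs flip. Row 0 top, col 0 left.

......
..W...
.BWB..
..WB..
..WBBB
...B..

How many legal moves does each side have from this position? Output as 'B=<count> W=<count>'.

-- B to move --
(0,1): flips 1 -> legal
(0,2): no bracket -> illegal
(0,3): flips 1 -> legal
(1,1): flips 1 -> legal
(1,3): no bracket -> illegal
(3,1): flips 2 -> legal
(4,1): flips 2 -> legal
(5,1): flips 1 -> legal
(5,2): no bracket -> illegal
B mobility = 6
-- W to move --
(1,0): flips 1 -> legal
(1,1): no bracket -> illegal
(1,3): no bracket -> illegal
(1,4): flips 1 -> legal
(2,0): flips 1 -> legal
(2,4): flips 2 -> legal
(3,0): flips 1 -> legal
(3,1): no bracket -> illegal
(3,4): flips 2 -> legal
(3,5): no bracket -> illegal
(5,2): no bracket -> illegal
(5,4): flips 1 -> legal
(5,5): flips 2 -> legal
W mobility = 8

Answer: B=6 W=8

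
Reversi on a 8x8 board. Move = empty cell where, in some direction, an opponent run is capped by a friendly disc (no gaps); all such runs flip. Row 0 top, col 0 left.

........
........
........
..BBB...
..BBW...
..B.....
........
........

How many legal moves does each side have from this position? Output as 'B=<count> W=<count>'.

-- B to move --
(3,5): no bracket -> illegal
(4,5): flips 1 -> legal
(5,3): no bracket -> illegal
(5,4): flips 1 -> legal
(5,5): flips 1 -> legal
B mobility = 3
-- W to move --
(2,1): no bracket -> illegal
(2,2): flips 1 -> legal
(2,3): no bracket -> illegal
(2,4): flips 1 -> legal
(2,5): no bracket -> illegal
(3,1): no bracket -> illegal
(3,5): no bracket -> illegal
(4,1): flips 2 -> legal
(4,5): no bracket -> illegal
(5,1): no bracket -> illegal
(5,3): no bracket -> illegal
(5,4): no bracket -> illegal
(6,1): no bracket -> illegal
(6,2): no bracket -> illegal
(6,3): no bracket -> illegal
W mobility = 3

Answer: B=3 W=3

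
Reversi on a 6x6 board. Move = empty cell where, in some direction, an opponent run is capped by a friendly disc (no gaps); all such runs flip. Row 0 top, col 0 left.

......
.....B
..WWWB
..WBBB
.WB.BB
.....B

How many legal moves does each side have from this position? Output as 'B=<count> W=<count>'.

Answer: B=7 W=4

Derivation:
-- B to move --
(1,1): flips 1 -> legal
(1,2): flips 3 -> legal
(1,3): flips 2 -> legal
(1,4): flips 1 -> legal
(2,1): flips 3 -> legal
(3,0): no bracket -> illegal
(3,1): flips 1 -> legal
(4,0): flips 1 -> legal
(4,3): no bracket -> illegal
(5,0): no bracket -> illegal
(5,1): no bracket -> illegal
(5,2): no bracket -> illegal
B mobility = 7
-- W to move --
(0,4): no bracket -> illegal
(0,5): no bracket -> illegal
(1,4): no bracket -> illegal
(3,1): no bracket -> illegal
(4,3): flips 2 -> legal
(5,1): flips 2 -> legal
(5,2): flips 1 -> legal
(5,3): no bracket -> illegal
(5,4): flips 2 -> legal
W mobility = 4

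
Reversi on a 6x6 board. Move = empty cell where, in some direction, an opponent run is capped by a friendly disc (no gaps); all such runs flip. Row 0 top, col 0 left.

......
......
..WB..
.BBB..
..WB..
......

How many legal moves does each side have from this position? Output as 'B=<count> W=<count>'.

-- B to move --
(1,1): flips 1 -> legal
(1,2): flips 1 -> legal
(1,3): flips 1 -> legal
(2,1): flips 1 -> legal
(4,1): flips 1 -> legal
(5,1): flips 1 -> legal
(5,2): flips 1 -> legal
(5,3): flips 1 -> legal
B mobility = 8
-- W to move --
(1,2): no bracket -> illegal
(1,3): no bracket -> illegal
(1,4): no bracket -> illegal
(2,0): flips 1 -> legal
(2,1): no bracket -> illegal
(2,4): flips 2 -> legal
(3,0): no bracket -> illegal
(3,4): no bracket -> illegal
(4,0): flips 1 -> legal
(4,1): no bracket -> illegal
(4,4): flips 2 -> legal
(5,2): no bracket -> illegal
(5,3): no bracket -> illegal
(5,4): no bracket -> illegal
W mobility = 4

Answer: B=8 W=4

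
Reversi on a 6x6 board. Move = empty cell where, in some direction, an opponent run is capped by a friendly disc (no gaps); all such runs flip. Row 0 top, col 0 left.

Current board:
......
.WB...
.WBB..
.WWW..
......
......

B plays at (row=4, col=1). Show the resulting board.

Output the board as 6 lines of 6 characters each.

Place B at (4,1); scan 8 dirs for brackets.
Dir NW: first cell '.' (not opp) -> no flip
Dir N: opp run (3,1) (2,1) (1,1), next='.' -> no flip
Dir NE: opp run (3,2) capped by B -> flip
Dir W: first cell '.' (not opp) -> no flip
Dir E: first cell '.' (not opp) -> no flip
Dir SW: first cell '.' (not opp) -> no flip
Dir S: first cell '.' (not opp) -> no flip
Dir SE: first cell '.' (not opp) -> no flip
All flips: (3,2)

Answer: ......
.WB...
.WBB..
.WBW..
.B....
......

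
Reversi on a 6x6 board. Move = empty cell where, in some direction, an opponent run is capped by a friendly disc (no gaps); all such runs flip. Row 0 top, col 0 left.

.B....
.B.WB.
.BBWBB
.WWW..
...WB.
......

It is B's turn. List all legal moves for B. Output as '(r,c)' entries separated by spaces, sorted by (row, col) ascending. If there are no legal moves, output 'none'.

Answer: (0,2) (0,4) (1,2) (4,0) (4,1) (4,2) (5,4)

Derivation:
(0,2): flips 1 -> legal
(0,3): no bracket -> illegal
(0,4): flips 1 -> legal
(1,2): flips 1 -> legal
(2,0): no bracket -> illegal
(3,0): no bracket -> illegal
(3,4): no bracket -> illegal
(4,0): flips 1 -> legal
(4,1): flips 3 -> legal
(4,2): flips 3 -> legal
(5,2): no bracket -> illegal
(5,3): no bracket -> illegal
(5,4): flips 2 -> legal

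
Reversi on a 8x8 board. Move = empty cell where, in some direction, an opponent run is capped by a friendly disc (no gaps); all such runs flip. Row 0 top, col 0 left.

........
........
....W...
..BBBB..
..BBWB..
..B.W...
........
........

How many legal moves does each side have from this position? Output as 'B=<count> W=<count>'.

Answer: B=8 W=7

Derivation:
-- B to move --
(1,3): flips 1 -> legal
(1,4): flips 1 -> legal
(1,5): flips 1 -> legal
(2,3): no bracket -> illegal
(2,5): no bracket -> illegal
(5,3): flips 1 -> legal
(5,5): flips 1 -> legal
(6,3): flips 1 -> legal
(6,4): flips 2 -> legal
(6,5): flips 1 -> legal
B mobility = 8
-- W to move --
(2,1): flips 2 -> legal
(2,2): flips 1 -> legal
(2,3): no bracket -> illegal
(2,5): no bracket -> illegal
(2,6): flips 1 -> legal
(3,1): no bracket -> illegal
(3,6): flips 1 -> legal
(4,1): flips 2 -> legal
(4,6): flips 2 -> legal
(5,1): flips 2 -> legal
(5,3): no bracket -> illegal
(5,5): no bracket -> illegal
(5,6): no bracket -> illegal
(6,1): no bracket -> illegal
(6,2): no bracket -> illegal
(6,3): no bracket -> illegal
W mobility = 7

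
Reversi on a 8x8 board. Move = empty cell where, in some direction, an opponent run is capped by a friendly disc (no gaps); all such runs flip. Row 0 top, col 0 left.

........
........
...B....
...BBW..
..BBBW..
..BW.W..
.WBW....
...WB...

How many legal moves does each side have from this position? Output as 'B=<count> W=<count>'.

-- B to move --
(2,4): no bracket -> illegal
(2,5): no bracket -> illegal
(2,6): flips 1 -> legal
(3,6): flips 1 -> legal
(4,6): flips 1 -> legal
(5,0): no bracket -> illegal
(5,1): no bracket -> illegal
(5,4): flips 1 -> legal
(5,6): flips 1 -> legal
(6,0): flips 1 -> legal
(6,4): flips 2 -> legal
(6,5): no bracket -> illegal
(6,6): flips 1 -> legal
(7,0): flips 1 -> legal
(7,1): no bracket -> illegal
(7,2): flips 1 -> legal
B mobility = 10
-- W to move --
(1,2): flips 2 -> legal
(1,3): flips 3 -> legal
(1,4): no bracket -> illegal
(2,2): flips 2 -> legal
(2,4): no bracket -> illegal
(2,5): flips 3 -> legal
(3,1): flips 1 -> legal
(3,2): flips 2 -> legal
(4,1): flips 4 -> legal
(5,1): flips 2 -> legal
(5,4): no bracket -> illegal
(6,4): no bracket -> illegal
(6,5): no bracket -> illegal
(7,1): flips 1 -> legal
(7,2): no bracket -> illegal
(7,5): flips 1 -> legal
W mobility = 10

Answer: B=10 W=10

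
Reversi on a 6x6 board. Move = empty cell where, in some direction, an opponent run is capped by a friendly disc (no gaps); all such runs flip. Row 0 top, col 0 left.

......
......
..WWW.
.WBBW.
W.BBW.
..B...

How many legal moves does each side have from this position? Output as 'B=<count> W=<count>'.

Answer: B=11 W=3

Derivation:
-- B to move --
(1,1): flips 1 -> legal
(1,2): flips 1 -> legal
(1,3): flips 1 -> legal
(1,4): flips 1 -> legal
(1,5): flips 1 -> legal
(2,0): flips 1 -> legal
(2,1): no bracket -> illegal
(2,5): flips 1 -> legal
(3,0): flips 1 -> legal
(3,5): flips 1 -> legal
(4,1): no bracket -> illegal
(4,5): flips 1 -> legal
(5,0): no bracket -> illegal
(5,1): no bracket -> illegal
(5,3): no bracket -> illegal
(5,4): no bracket -> illegal
(5,5): flips 1 -> legal
B mobility = 11
-- W to move --
(2,1): no bracket -> illegal
(4,1): flips 3 -> legal
(5,1): flips 2 -> legal
(5,3): flips 3 -> legal
(5,4): no bracket -> illegal
W mobility = 3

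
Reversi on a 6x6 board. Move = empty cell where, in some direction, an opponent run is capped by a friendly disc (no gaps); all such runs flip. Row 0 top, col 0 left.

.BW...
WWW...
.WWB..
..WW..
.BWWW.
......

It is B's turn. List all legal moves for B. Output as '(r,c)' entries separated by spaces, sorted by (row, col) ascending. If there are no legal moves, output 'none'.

(0,0): no bracket -> illegal
(0,3): flips 1 -> legal
(1,3): no bracket -> illegal
(2,0): flips 2 -> legal
(2,4): no bracket -> illegal
(3,0): no bracket -> illegal
(3,1): flips 2 -> legal
(3,4): no bracket -> illegal
(3,5): no bracket -> illegal
(4,5): flips 3 -> legal
(5,1): no bracket -> illegal
(5,2): no bracket -> illegal
(5,3): flips 2 -> legal
(5,4): no bracket -> illegal
(5,5): no bracket -> illegal

Answer: (0,3) (2,0) (3,1) (4,5) (5,3)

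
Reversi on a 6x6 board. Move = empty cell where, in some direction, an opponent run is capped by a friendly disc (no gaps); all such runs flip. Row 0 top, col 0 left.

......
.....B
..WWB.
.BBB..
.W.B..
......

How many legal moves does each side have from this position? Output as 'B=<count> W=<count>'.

Answer: B=7 W=6

Derivation:
-- B to move --
(1,1): flips 1 -> legal
(1,2): flips 1 -> legal
(1,3): flips 2 -> legal
(1,4): flips 1 -> legal
(2,1): flips 2 -> legal
(3,0): no bracket -> illegal
(3,4): no bracket -> illegal
(4,0): no bracket -> illegal
(4,2): no bracket -> illegal
(5,0): flips 1 -> legal
(5,1): flips 1 -> legal
(5,2): no bracket -> illegal
B mobility = 7
-- W to move --
(0,4): no bracket -> illegal
(0,5): no bracket -> illegal
(1,3): no bracket -> illegal
(1,4): no bracket -> illegal
(2,0): no bracket -> illegal
(2,1): flips 1 -> legal
(2,5): flips 1 -> legal
(3,0): no bracket -> illegal
(3,4): no bracket -> illegal
(3,5): no bracket -> illegal
(4,0): flips 1 -> legal
(4,2): flips 1 -> legal
(4,4): flips 1 -> legal
(5,2): no bracket -> illegal
(5,3): flips 2 -> legal
(5,4): no bracket -> illegal
W mobility = 6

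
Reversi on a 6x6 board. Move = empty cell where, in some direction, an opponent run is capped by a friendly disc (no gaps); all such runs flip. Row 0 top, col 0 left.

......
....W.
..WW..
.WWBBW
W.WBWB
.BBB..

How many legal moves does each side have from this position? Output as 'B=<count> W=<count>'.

-- B to move --
(0,3): no bracket -> illegal
(0,4): no bracket -> illegal
(0,5): no bracket -> illegal
(1,1): flips 1 -> legal
(1,2): flips 4 -> legal
(1,3): flips 1 -> legal
(1,5): no bracket -> illegal
(2,0): flips 2 -> legal
(2,1): flips 1 -> legal
(2,4): no bracket -> illegal
(2,5): flips 1 -> legal
(3,0): flips 2 -> legal
(4,1): flips 1 -> legal
(5,0): no bracket -> illegal
(5,4): flips 1 -> legal
(5,5): flips 1 -> legal
B mobility = 10
-- W to move --
(2,4): flips 2 -> legal
(2,5): no bracket -> illegal
(4,1): no bracket -> illegal
(5,0): no bracket -> illegal
(5,4): flips 1 -> legal
(5,5): flips 1 -> legal
W mobility = 3

Answer: B=10 W=3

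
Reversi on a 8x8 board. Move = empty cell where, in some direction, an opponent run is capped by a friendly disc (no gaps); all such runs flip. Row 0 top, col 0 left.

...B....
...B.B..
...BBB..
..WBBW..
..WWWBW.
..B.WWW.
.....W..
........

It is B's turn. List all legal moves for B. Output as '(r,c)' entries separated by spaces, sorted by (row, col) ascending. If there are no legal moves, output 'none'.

(2,1): no bracket -> illegal
(2,2): flips 2 -> legal
(2,6): no bracket -> illegal
(3,1): flips 1 -> legal
(3,6): flips 1 -> legal
(3,7): no bracket -> illegal
(4,1): flips 4 -> legal
(4,7): flips 1 -> legal
(5,1): flips 1 -> legal
(5,3): flips 1 -> legal
(5,7): flips 2 -> legal
(6,3): flips 1 -> legal
(6,4): flips 2 -> legal
(6,6): flips 2 -> legal
(6,7): flips 1 -> legal
(7,4): no bracket -> illegal
(7,5): flips 2 -> legal
(7,6): no bracket -> illegal

Answer: (2,2) (3,1) (3,6) (4,1) (4,7) (5,1) (5,3) (5,7) (6,3) (6,4) (6,6) (6,7) (7,5)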